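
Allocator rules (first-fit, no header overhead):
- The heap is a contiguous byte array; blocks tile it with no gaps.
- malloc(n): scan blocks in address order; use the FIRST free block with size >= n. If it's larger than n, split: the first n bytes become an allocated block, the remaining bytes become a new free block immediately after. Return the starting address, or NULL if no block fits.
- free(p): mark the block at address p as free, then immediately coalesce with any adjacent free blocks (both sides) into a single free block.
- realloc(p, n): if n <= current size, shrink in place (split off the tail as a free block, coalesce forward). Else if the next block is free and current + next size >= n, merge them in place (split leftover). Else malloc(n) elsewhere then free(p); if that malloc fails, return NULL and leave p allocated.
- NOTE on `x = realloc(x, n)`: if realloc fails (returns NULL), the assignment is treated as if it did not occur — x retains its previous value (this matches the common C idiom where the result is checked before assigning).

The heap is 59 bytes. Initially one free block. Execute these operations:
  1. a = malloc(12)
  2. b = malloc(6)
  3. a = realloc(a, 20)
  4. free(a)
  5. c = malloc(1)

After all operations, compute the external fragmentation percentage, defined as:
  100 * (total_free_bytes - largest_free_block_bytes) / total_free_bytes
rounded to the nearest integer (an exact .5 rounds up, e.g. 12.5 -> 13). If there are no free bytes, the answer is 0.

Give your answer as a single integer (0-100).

Op 1: a = malloc(12) -> a = 0; heap: [0-11 ALLOC][12-58 FREE]
Op 2: b = malloc(6) -> b = 12; heap: [0-11 ALLOC][12-17 ALLOC][18-58 FREE]
Op 3: a = realloc(a, 20) -> a = 18; heap: [0-11 FREE][12-17 ALLOC][18-37 ALLOC][38-58 FREE]
Op 4: free(a) -> (freed a); heap: [0-11 FREE][12-17 ALLOC][18-58 FREE]
Op 5: c = malloc(1) -> c = 0; heap: [0-0 ALLOC][1-11 FREE][12-17 ALLOC][18-58 FREE]
Free blocks: [11 41] total_free=52 largest=41 -> 100*(52-41)/52 = 1100/52 ≈ 21.154 -> rounds to 21

Answer: 21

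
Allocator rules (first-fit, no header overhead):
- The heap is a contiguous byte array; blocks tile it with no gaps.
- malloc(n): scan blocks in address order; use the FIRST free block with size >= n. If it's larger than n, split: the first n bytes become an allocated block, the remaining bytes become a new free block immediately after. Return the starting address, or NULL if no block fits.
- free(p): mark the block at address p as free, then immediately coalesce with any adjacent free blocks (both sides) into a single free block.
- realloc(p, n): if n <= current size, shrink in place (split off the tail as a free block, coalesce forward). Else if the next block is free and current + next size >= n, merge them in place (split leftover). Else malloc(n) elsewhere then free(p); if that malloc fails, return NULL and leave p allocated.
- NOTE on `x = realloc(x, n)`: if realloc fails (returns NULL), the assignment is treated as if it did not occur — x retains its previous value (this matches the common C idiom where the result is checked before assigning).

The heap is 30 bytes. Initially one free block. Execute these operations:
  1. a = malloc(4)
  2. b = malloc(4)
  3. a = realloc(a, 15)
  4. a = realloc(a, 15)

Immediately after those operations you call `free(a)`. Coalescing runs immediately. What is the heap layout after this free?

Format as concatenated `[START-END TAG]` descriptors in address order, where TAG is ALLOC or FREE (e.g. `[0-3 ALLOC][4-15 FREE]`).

Op 1: a = malloc(4) -> a = 0; heap: [0-3 ALLOC][4-29 FREE]
Op 2: b = malloc(4) -> b = 4; heap: [0-3 ALLOC][4-7 ALLOC][8-29 FREE]
Op 3: a = realloc(a, 15) -> a = 8; heap: [0-3 FREE][4-7 ALLOC][8-22 ALLOC][23-29 FREE]
Op 4: a = realloc(a, 15) -> a = 8; heap: [0-3 FREE][4-7 ALLOC][8-22 ALLOC][23-29 FREE]
free(a): a = 8 -> block [8-22 ALLOC]; mark free, coalesce with adjacent free neighbors -> [0-3 FREE][4-7 ALLOC][8-29 FREE]

Answer: [0-3 FREE][4-7 ALLOC][8-29 FREE]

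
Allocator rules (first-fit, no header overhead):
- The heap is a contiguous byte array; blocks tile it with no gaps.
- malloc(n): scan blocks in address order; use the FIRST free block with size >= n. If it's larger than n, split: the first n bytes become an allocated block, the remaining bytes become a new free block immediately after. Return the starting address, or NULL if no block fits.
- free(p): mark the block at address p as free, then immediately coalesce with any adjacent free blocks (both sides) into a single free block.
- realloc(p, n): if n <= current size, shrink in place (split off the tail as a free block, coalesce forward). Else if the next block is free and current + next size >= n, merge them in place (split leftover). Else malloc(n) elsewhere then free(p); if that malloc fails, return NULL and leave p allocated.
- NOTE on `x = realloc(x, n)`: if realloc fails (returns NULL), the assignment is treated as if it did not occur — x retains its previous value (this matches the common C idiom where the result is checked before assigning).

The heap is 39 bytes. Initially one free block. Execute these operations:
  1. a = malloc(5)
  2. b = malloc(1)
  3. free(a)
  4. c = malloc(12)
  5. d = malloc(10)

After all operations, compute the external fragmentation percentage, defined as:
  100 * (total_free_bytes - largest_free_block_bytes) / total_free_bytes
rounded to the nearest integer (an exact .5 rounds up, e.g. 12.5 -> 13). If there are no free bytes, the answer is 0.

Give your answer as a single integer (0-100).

Answer: 31

Derivation:
Op 1: a = malloc(5) -> a = 0; heap: [0-4 ALLOC][5-38 FREE]
Op 2: b = malloc(1) -> b = 5; heap: [0-4 ALLOC][5-5 ALLOC][6-38 FREE]
Op 3: free(a) -> (freed a); heap: [0-4 FREE][5-5 ALLOC][6-38 FREE]
Op 4: c = malloc(12) -> c = 6; heap: [0-4 FREE][5-5 ALLOC][6-17 ALLOC][18-38 FREE]
Op 5: d = malloc(10) -> d = 18; heap: [0-4 FREE][5-5 ALLOC][6-17 ALLOC][18-27 ALLOC][28-38 FREE]
Free blocks: [5 11] total_free=16 largest=11 -> 100*(16-11)/16 = 500/16 = 31.25 -> rounds to 31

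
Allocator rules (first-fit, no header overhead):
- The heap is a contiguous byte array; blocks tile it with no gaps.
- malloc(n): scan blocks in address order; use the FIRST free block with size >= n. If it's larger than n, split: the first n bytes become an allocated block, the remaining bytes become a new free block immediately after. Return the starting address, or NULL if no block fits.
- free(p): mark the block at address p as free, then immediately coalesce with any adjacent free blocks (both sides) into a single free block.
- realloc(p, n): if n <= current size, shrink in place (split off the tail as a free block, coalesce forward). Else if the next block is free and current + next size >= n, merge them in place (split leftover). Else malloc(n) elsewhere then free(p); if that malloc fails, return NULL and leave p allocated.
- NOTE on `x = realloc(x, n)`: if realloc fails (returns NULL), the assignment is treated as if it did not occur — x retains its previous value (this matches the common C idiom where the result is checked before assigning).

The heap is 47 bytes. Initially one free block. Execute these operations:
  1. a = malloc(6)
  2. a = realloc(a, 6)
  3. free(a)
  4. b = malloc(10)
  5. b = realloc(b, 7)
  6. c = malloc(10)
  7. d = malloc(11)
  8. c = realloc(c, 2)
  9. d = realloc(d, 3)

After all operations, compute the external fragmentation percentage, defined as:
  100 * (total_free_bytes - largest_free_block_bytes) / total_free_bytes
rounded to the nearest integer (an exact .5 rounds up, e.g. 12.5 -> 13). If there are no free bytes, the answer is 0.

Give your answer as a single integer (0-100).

Op 1: a = malloc(6) -> a = 0; heap: [0-5 ALLOC][6-46 FREE]
Op 2: a = realloc(a, 6) -> a = 0; heap: [0-5 ALLOC][6-46 FREE]
Op 3: free(a) -> (freed a); heap: [0-46 FREE]
Op 4: b = malloc(10) -> b = 0; heap: [0-9 ALLOC][10-46 FREE]
Op 5: b = realloc(b, 7) -> b = 0; heap: [0-6 ALLOC][7-46 FREE]
Op 6: c = malloc(10) -> c = 7; heap: [0-6 ALLOC][7-16 ALLOC][17-46 FREE]
Op 7: d = malloc(11) -> d = 17; heap: [0-6 ALLOC][7-16 ALLOC][17-27 ALLOC][28-46 FREE]
Op 8: c = realloc(c, 2) -> c = 7; heap: [0-6 ALLOC][7-8 ALLOC][9-16 FREE][17-27 ALLOC][28-46 FREE]
Op 9: d = realloc(d, 3) -> d = 17; heap: [0-6 ALLOC][7-8 ALLOC][9-16 FREE][17-19 ALLOC][20-46 FREE]
Free blocks: [8 27] total_free=35 largest=27 -> 100*(35-27)/35 = 800/35 ≈ 22.857 -> rounds to 23

Answer: 23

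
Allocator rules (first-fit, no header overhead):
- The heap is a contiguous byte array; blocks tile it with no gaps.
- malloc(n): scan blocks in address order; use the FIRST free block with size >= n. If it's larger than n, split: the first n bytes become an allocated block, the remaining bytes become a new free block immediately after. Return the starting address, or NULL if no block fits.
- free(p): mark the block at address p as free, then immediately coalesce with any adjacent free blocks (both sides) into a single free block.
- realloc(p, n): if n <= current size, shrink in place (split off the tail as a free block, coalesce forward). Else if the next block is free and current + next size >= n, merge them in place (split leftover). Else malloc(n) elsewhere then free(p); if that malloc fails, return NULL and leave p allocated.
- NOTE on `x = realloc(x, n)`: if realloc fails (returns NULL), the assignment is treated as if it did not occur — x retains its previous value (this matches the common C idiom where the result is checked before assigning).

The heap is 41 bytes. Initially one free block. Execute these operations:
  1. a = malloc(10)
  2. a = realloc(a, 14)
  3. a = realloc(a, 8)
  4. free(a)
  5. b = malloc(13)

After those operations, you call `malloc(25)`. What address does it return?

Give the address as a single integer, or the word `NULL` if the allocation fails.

Op 1: a = malloc(10) -> a = 0; heap: [0-9 ALLOC][10-40 FREE]
Op 2: a = realloc(a, 14) -> a = 0; heap: [0-13 ALLOC][14-40 FREE]
Op 3: a = realloc(a, 8) -> a = 0; heap: [0-7 ALLOC][8-40 FREE]
Op 4: free(a) -> (freed a); heap: [0-40 FREE]
Op 5: b = malloc(13) -> b = 0; heap: [0-12 ALLOC][13-40 FREE]
malloc(25): first-fit scan over [0-12 ALLOC][13-40 FREE] -> 13

Answer: 13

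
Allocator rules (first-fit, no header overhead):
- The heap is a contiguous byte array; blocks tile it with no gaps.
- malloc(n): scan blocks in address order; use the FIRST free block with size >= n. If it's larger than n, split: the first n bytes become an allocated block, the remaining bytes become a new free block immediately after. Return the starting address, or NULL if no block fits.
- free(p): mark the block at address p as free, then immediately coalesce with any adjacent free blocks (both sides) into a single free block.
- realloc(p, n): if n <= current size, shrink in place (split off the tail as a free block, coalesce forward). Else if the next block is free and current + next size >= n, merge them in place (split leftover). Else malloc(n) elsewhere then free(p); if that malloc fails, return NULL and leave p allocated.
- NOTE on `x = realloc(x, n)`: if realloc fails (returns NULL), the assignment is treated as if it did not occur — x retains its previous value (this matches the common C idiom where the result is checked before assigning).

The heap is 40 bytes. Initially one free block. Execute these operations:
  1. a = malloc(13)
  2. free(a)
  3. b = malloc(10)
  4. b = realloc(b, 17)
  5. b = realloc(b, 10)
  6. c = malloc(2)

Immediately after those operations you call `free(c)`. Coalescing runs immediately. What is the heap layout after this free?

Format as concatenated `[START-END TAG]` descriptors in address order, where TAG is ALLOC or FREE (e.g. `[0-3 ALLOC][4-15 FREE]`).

Op 1: a = malloc(13) -> a = 0; heap: [0-12 ALLOC][13-39 FREE]
Op 2: free(a) -> (freed a); heap: [0-39 FREE]
Op 3: b = malloc(10) -> b = 0; heap: [0-9 ALLOC][10-39 FREE]
Op 4: b = realloc(b, 17) -> b = 0; heap: [0-16 ALLOC][17-39 FREE]
Op 5: b = realloc(b, 10) -> b = 0; heap: [0-9 ALLOC][10-39 FREE]
Op 6: c = malloc(2) -> c = 10; heap: [0-9 ALLOC][10-11 ALLOC][12-39 FREE]
free(c): c = 10 -> block [10-11 ALLOC]; mark free, coalesce with adjacent free neighbors -> [0-9 ALLOC][10-39 FREE]

Answer: [0-9 ALLOC][10-39 FREE]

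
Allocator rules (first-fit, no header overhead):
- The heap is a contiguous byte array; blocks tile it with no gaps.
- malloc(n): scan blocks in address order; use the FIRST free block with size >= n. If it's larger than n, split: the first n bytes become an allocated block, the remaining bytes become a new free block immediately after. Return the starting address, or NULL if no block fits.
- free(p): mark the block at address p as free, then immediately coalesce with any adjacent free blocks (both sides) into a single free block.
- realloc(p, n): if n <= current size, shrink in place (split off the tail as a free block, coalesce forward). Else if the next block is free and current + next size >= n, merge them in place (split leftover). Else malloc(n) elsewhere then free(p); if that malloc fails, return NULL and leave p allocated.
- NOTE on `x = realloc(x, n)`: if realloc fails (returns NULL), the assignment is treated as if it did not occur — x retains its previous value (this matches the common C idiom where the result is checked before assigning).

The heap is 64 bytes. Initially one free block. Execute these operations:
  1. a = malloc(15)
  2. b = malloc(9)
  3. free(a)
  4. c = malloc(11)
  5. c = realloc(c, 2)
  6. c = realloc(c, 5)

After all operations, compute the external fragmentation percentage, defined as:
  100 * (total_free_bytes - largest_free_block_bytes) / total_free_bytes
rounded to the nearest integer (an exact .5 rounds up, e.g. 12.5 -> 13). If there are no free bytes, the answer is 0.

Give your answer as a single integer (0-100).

Op 1: a = malloc(15) -> a = 0; heap: [0-14 ALLOC][15-63 FREE]
Op 2: b = malloc(9) -> b = 15; heap: [0-14 ALLOC][15-23 ALLOC][24-63 FREE]
Op 3: free(a) -> (freed a); heap: [0-14 FREE][15-23 ALLOC][24-63 FREE]
Op 4: c = malloc(11) -> c = 0; heap: [0-10 ALLOC][11-14 FREE][15-23 ALLOC][24-63 FREE]
Op 5: c = realloc(c, 2) -> c = 0; heap: [0-1 ALLOC][2-14 FREE][15-23 ALLOC][24-63 FREE]
Op 6: c = realloc(c, 5) -> c = 0; heap: [0-4 ALLOC][5-14 FREE][15-23 ALLOC][24-63 FREE]
Free blocks: [10 40] total_free=50 largest=40 -> 100*(50-40)/50 = 1000/50 = 20

Answer: 20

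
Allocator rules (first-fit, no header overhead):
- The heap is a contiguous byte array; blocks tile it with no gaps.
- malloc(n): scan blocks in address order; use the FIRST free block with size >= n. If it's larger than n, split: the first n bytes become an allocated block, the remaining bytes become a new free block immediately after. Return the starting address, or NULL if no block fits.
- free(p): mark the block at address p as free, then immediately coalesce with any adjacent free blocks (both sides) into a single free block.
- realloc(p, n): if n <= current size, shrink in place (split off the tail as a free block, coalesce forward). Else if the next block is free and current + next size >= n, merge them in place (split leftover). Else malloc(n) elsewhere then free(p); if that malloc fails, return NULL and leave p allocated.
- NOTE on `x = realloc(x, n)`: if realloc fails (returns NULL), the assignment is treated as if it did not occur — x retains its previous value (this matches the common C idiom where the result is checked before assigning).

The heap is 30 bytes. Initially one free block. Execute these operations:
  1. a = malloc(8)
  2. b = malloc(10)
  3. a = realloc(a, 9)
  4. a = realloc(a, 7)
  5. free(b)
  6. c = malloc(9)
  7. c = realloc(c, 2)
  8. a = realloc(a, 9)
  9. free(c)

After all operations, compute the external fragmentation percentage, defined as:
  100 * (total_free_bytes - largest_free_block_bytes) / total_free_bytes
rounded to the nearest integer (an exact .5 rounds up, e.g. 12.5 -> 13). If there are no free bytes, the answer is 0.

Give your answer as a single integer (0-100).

Op 1: a = malloc(8) -> a = 0; heap: [0-7 ALLOC][8-29 FREE]
Op 2: b = malloc(10) -> b = 8; heap: [0-7 ALLOC][8-17 ALLOC][18-29 FREE]
Op 3: a = realloc(a, 9) -> a = 18; heap: [0-7 FREE][8-17 ALLOC][18-26 ALLOC][27-29 FREE]
Op 4: a = realloc(a, 7) -> a = 18; heap: [0-7 FREE][8-17 ALLOC][18-24 ALLOC][25-29 FREE]
Op 5: free(b) -> (freed b); heap: [0-17 FREE][18-24 ALLOC][25-29 FREE]
Op 6: c = malloc(9) -> c = 0; heap: [0-8 ALLOC][9-17 FREE][18-24 ALLOC][25-29 FREE]
Op 7: c = realloc(c, 2) -> c = 0; heap: [0-1 ALLOC][2-17 FREE][18-24 ALLOC][25-29 FREE]
Op 8: a = realloc(a, 9) -> a = 18; heap: [0-1 ALLOC][2-17 FREE][18-26 ALLOC][27-29 FREE]
Op 9: free(c) -> (freed c); heap: [0-17 FREE][18-26 ALLOC][27-29 FREE]
Free blocks: [18 3] total_free=21 largest=18 -> 100*(21-18)/21 = 300/21 ≈ 14.286 -> rounds to 14

Answer: 14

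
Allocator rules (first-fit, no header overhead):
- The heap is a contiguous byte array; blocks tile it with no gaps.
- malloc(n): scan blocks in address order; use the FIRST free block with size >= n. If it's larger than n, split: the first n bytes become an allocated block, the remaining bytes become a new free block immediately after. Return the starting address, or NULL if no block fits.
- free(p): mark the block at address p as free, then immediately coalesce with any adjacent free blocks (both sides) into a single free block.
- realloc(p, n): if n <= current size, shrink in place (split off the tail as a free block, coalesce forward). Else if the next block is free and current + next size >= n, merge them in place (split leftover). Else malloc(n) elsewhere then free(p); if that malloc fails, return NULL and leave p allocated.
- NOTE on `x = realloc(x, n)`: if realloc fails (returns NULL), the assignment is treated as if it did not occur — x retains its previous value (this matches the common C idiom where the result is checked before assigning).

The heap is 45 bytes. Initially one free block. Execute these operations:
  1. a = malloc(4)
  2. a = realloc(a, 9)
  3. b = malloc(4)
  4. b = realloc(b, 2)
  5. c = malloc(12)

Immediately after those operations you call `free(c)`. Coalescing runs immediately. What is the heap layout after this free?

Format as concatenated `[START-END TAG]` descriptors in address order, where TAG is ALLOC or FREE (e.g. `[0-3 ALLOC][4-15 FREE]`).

Op 1: a = malloc(4) -> a = 0; heap: [0-3 ALLOC][4-44 FREE]
Op 2: a = realloc(a, 9) -> a = 0; heap: [0-8 ALLOC][9-44 FREE]
Op 3: b = malloc(4) -> b = 9; heap: [0-8 ALLOC][9-12 ALLOC][13-44 FREE]
Op 4: b = realloc(b, 2) -> b = 9; heap: [0-8 ALLOC][9-10 ALLOC][11-44 FREE]
Op 5: c = malloc(12) -> c = 11; heap: [0-8 ALLOC][9-10 ALLOC][11-22 ALLOC][23-44 FREE]
free(c): c = 11 -> block [11-22 ALLOC]; mark free, coalesce with adjacent free neighbors -> [0-8 ALLOC][9-10 ALLOC][11-44 FREE]

Answer: [0-8 ALLOC][9-10 ALLOC][11-44 FREE]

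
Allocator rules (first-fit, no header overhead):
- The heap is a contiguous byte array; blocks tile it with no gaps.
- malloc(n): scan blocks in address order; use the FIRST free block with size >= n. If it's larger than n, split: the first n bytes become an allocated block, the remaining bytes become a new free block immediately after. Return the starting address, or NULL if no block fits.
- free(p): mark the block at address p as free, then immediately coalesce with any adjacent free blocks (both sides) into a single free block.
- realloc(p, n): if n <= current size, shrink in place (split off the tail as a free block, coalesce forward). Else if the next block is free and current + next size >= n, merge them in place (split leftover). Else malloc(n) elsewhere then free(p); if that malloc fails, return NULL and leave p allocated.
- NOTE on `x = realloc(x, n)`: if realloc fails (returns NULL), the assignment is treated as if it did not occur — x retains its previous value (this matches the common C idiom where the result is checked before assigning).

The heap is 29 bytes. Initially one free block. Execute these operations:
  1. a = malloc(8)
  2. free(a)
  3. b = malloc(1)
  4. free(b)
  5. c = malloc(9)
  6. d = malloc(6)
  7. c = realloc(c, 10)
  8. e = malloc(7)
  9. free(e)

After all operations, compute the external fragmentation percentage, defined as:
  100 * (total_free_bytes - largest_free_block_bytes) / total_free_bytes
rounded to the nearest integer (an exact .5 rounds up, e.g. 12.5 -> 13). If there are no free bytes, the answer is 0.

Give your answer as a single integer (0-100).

Answer: 31

Derivation:
Op 1: a = malloc(8) -> a = 0; heap: [0-7 ALLOC][8-28 FREE]
Op 2: free(a) -> (freed a); heap: [0-28 FREE]
Op 3: b = malloc(1) -> b = 0; heap: [0-0 ALLOC][1-28 FREE]
Op 4: free(b) -> (freed b); heap: [0-28 FREE]
Op 5: c = malloc(9) -> c = 0; heap: [0-8 ALLOC][9-28 FREE]
Op 6: d = malloc(6) -> d = 9; heap: [0-8 ALLOC][9-14 ALLOC][15-28 FREE]
Op 7: c = realloc(c, 10) -> c = 15; heap: [0-8 FREE][9-14 ALLOC][15-24 ALLOC][25-28 FREE]
Op 8: e = malloc(7) -> e = 0; heap: [0-6 ALLOC][7-8 FREE][9-14 ALLOC][15-24 ALLOC][25-28 FREE]
Op 9: free(e) -> (freed e); heap: [0-8 FREE][9-14 ALLOC][15-24 ALLOC][25-28 FREE]
Free blocks: [9 4] total_free=13 largest=9 -> 100*(13-9)/13 = 400/13 ≈ 30.769 -> rounds to 31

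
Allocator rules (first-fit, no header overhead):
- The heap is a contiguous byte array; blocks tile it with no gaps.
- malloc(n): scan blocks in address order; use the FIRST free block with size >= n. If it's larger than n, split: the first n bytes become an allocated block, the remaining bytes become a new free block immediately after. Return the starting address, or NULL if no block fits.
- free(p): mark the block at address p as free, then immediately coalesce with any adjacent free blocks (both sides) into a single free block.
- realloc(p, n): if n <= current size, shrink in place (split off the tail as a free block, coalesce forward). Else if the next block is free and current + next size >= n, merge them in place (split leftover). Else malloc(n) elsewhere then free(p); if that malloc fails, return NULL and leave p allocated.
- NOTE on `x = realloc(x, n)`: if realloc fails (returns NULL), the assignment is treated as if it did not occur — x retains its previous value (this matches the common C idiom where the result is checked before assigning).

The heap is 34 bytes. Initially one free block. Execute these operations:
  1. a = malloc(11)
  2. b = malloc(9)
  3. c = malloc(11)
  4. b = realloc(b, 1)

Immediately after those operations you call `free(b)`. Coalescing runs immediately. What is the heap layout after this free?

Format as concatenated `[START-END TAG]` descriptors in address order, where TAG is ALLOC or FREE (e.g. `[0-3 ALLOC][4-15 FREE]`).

Answer: [0-10 ALLOC][11-19 FREE][20-30 ALLOC][31-33 FREE]

Derivation:
Op 1: a = malloc(11) -> a = 0; heap: [0-10 ALLOC][11-33 FREE]
Op 2: b = malloc(9) -> b = 11; heap: [0-10 ALLOC][11-19 ALLOC][20-33 FREE]
Op 3: c = malloc(11) -> c = 20; heap: [0-10 ALLOC][11-19 ALLOC][20-30 ALLOC][31-33 FREE]
Op 4: b = realloc(b, 1) -> b = 11; heap: [0-10 ALLOC][11-11 ALLOC][12-19 FREE][20-30 ALLOC][31-33 FREE]
free(b): b = 11 -> block [11-11 ALLOC]; mark free, coalesce with adjacent free neighbors -> [0-10 ALLOC][11-19 FREE][20-30 ALLOC][31-33 FREE]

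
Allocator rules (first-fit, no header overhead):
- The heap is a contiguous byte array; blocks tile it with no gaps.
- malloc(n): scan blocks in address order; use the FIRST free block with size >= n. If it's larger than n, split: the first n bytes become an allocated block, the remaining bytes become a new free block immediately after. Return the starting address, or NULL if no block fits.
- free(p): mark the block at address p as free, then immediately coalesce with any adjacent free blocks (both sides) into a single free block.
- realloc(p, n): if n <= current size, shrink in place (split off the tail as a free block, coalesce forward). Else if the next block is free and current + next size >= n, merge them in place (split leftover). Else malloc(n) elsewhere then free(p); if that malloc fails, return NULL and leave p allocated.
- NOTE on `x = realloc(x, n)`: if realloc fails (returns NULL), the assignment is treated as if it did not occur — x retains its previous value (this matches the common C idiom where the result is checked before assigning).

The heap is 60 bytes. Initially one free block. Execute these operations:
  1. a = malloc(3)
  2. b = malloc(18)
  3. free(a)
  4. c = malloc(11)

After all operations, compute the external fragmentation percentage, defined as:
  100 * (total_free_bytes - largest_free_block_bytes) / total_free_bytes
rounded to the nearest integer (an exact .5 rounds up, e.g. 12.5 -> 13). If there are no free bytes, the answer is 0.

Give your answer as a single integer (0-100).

Op 1: a = malloc(3) -> a = 0; heap: [0-2 ALLOC][3-59 FREE]
Op 2: b = malloc(18) -> b = 3; heap: [0-2 ALLOC][3-20 ALLOC][21-59 FREE]
Op 3: free(a) -> (freed a); heap: [0-2 FREE][3-20 ALLOC][21-59 FREE]
Op 4: c = malloc(11) -> c = 21; heap: [0-2 FREE][3-20 ALLOC][21-31 ALLOC][32-59 FREE]
Free blocks: [3 28] total_free=31 largest=28 -> 100*(31-28)/31 = 300/31 ≈ 9.677 -> rounds to 10

Answer: 10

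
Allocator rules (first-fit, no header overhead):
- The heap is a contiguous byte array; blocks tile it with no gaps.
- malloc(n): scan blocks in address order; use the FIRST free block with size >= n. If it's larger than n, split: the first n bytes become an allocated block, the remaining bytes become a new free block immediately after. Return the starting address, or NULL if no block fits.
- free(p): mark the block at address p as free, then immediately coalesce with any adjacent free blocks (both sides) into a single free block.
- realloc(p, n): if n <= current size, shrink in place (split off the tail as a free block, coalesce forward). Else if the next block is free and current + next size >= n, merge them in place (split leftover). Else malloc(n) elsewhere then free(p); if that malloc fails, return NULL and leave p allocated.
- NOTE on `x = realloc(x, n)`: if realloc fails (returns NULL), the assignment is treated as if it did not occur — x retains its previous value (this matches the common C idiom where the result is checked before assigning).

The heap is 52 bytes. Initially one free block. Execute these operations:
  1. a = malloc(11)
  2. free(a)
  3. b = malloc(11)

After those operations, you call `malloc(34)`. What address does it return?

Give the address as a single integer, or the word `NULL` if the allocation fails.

Answer: 11

Derivation:
Op 1: a = malloc(11) -> a = 0; heap: [0-10 ALLOC][11-51 FREE]
Op 2: free(a) -> (freed a); heap: [0-51 FREE]
Op 3: b = malloc(11) -> b = 0; heap: [0-10 ALLOC][11-51 FREE]
malloc(34): first-fit scan over [0-10 ALLOC][11-51 FREE] -> 11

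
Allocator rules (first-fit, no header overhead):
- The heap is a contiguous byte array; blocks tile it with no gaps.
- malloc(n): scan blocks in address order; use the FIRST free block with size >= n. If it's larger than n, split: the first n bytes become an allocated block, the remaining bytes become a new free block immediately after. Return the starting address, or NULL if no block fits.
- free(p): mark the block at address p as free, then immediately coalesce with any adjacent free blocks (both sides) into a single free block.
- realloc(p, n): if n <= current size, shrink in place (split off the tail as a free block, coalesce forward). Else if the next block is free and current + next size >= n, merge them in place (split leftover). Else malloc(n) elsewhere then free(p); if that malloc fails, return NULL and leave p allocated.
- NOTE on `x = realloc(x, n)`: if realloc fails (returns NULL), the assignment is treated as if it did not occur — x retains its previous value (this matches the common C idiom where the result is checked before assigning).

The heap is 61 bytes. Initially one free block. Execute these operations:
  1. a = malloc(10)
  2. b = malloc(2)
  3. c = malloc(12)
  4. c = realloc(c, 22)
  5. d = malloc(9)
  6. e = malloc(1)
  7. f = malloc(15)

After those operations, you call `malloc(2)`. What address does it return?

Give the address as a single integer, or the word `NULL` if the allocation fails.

Answer: 59

Derivation:
Op 1: a = malloc(10) -> a = 0; heap: [0-9 ALLOC][10-60 FREE]
Op 2: b = malloc(2) -> b = 10; heap: [0-9 ALLOC][10-11 ALLOC][12-60 FREE]
Op 3: c = malloc(12) -> c = 12; heap: [0-9 ALLOC][10-11 ALLOC][12-23 ALLOC][24-60 FREE]
Op 4: c = realloc(c, 22) -> c = 12; heap: [0-9 ALLOC][10-11 ALLOC][12-33 ALLOC][34-60 FREE]
Op 5: d = malloc(9) -> d = 34; heap: [0-9 ALLOC][10-11 ALLOC][12-33 ALLOC][34-42 ALLOC][43-60 FREE]
Op 6: e = malloc(1) -> e = 43; heap: [0-9 ALLOC][10-11 ALLOC][12-33 ALLOC][34-42 ALLOC][43-43 ALLOC][44-60 FREE]
Op 7: f = malloc(15) -> f = 44; heap: [0-9 ALLOC][10-11 ALLOC][12-33 ALLOC][34-42 ALLOC][43-43 ALLOC][44-58 ALLOC][59-60 FREE]
malloc(2): first-fit scan over [0-9 ALLOC][10-11 ALLOC][12-33 ALLOC][34-42 ALLOC][43-43 ALLOC][44-58 ALLOC][59-60 FREE] -> 59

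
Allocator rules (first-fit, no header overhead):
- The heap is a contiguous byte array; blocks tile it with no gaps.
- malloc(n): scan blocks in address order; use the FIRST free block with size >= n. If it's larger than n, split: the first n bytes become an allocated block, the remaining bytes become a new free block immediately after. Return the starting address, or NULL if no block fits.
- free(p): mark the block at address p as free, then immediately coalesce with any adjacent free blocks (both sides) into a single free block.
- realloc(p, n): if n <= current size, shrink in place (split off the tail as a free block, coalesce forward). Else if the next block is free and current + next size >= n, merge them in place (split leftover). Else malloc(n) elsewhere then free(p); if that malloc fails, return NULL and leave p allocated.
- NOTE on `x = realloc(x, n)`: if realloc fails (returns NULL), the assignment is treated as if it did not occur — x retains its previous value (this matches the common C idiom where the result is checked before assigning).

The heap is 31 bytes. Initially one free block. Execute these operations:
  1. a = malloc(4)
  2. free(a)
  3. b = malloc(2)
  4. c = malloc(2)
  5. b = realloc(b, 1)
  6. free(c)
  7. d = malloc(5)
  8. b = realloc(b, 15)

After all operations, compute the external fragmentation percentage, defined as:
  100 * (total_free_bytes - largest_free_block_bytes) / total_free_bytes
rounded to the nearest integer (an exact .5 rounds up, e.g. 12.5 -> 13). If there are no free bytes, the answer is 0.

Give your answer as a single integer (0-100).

Op 1: a = malloc(4) -> a = 0; heap: [0-3 ALLOC][4-30 FREE]
Op 2: free(a) -> (freed a); heap: [0-30 FREE]
Op 3: b = malloc(2) -> b = 0; heap: [0-1 ALLOC][2-30 FREE]
Op 4: c = malloc(2) -> c = 2; heap: [0-1 ALLOC][2-3 ALLOC][4-30 FREE]
Op 5: b = realloc(b, 1) -> b = 0; heap: [0-0 ALLOC][1-1 FREE][2-3 ALLOC][4-30 FREE]
Op 6: free(c) -> (freed c); heap: [0-0 ALLOC][1-30 FREE]
Op 7: d = malloc(5) -> d = 1; heap: [0-0 ALLOC][1-5 ALLOC][6-30 FREE]
Op 8: b = realloc(b, 15) -> b = 6; heap: [0-0 FREE][1-5 ALLOC][6-20 ALLOC][21-30 FREE]
Free blocks: [1 10] total_free=11 largest=10 -> 100*(11-10)/11 = 100/11 ≈ 9.091 -> rounds to 9

Answer: 9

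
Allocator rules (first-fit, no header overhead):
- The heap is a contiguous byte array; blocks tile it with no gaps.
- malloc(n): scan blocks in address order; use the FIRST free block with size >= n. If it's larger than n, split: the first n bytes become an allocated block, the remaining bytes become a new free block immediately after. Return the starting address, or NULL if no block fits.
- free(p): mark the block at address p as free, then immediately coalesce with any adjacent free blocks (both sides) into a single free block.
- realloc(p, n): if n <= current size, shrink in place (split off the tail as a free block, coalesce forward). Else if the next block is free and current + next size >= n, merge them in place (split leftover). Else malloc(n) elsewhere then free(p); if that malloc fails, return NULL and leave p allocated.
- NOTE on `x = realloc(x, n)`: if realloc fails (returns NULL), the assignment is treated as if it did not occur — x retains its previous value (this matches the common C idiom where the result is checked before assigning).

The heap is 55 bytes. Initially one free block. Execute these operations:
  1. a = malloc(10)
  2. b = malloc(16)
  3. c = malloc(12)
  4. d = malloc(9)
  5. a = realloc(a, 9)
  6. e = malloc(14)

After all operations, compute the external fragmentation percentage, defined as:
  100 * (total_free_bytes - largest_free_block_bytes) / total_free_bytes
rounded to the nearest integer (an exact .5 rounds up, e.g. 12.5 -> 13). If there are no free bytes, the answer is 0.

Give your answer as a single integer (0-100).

Answer: 11

Derivation:
Op 1: a = malloc(10) -> a = 0; heap: [0-9 ALLOC][10-54 FREE]
Op 2: b = malloc(16) -> b = 10; heap: [0-9 ALLOC][10-25 ALLOC][26-54 FREE]
Op 3: c = malloc(12) -> c = 26; heap: [0-9 ALLOC][10-25 ALLOC][26-37 ALLOC][38-54 FREE]
Op 4: d = malloc(9) -> d = 38; heap: [0-9 ALLOC][10-25 ALLOC][26-37 ALLOC][38-46 ALLOC][47-54 FREE]
Op 5: a = realloc(a, 9) -> a = 0; heap: [0-8 ALLOC][9-9 FREE][10-25 ALLOC][26-37 ALLOC][38-46 ALLOC][47-54 FREE]
Op 6: e = malloc(14) -> e = NULL; heap: [0-8 ALLOC][9-9 FREE][10-25 ALLOC][26-37 ALLOC][38-46 ALLOC][47-54 FREE]
Free blocks: [1 8] total_free=9 largest=8 -> 100*(9-8)/9 = 100/9 ≈ 11.111 -> rounds to 11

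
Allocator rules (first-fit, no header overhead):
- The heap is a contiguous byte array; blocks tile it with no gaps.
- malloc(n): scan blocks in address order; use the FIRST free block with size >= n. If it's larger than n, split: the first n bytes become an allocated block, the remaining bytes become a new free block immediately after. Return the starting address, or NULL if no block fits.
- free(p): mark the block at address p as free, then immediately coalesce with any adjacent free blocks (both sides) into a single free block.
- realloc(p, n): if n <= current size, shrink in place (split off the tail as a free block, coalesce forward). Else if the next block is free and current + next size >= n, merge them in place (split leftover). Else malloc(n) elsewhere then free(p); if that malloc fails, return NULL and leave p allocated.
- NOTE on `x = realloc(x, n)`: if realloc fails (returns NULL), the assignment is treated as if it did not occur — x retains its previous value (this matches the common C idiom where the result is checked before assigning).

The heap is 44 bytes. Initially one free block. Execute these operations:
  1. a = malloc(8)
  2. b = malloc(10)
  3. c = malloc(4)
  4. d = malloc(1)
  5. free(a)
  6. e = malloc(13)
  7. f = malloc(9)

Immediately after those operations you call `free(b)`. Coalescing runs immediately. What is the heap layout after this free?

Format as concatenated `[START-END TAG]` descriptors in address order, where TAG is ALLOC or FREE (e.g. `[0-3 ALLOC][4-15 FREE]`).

Op 1: a = malloc(8) -> a = 0; heap: [0-7 ALLOC][8-43 FREE]
Op 2: b = malloc(10) -> b = 8; heap: [0-7 ALLOC][8-17 ALLOC][18-43 FREE]
Op 3: c = malloc(4) -> c = 18; heap: [0-7 ALLOC][8-17 ALLOC][18-21 ALLOC][22-43 FREE]
Op 4: d = malloc(1) -> d = 22; heap: [0-7 ALLOC][8-17 ALLOC][18-21 ALLOC][22-22 ALLOC][23-43 FREE]
Op 5: free(a) -> (freed a); heap: [0-7 FREE][8-17 ALLOC][18-21 ALLOC][22-22 ALLOC][23-43 FREE]
Op 6: e = malloc(13) -> e = 23; heap: [0-7 FREE][8-17 ALLOC][18-21 ALLOC][22-22 ALLOC][23-35 ALLOC][36-43 FREE]
Op 7: f = malloc(9) -> f = NULL; heap: [0-7 FREE][8-17 ALLOC][18-21 ALLOC][22-22 ALLOC][23-35 ALLOC][36-43 FREE]
free(b): b = 8 -> block [8-17 ALLOC]; mark free, coalesce with adjacent free neighbors -> [0-17 FREE][18-21 ALLOC][22-22 ALLOC][23-35 ALLOC][36-43 FREE]

Answer: [0-17 FREE][18-21 ALLOC][22-22 ALLOC][23-35 ALLOC][36-43 FREE]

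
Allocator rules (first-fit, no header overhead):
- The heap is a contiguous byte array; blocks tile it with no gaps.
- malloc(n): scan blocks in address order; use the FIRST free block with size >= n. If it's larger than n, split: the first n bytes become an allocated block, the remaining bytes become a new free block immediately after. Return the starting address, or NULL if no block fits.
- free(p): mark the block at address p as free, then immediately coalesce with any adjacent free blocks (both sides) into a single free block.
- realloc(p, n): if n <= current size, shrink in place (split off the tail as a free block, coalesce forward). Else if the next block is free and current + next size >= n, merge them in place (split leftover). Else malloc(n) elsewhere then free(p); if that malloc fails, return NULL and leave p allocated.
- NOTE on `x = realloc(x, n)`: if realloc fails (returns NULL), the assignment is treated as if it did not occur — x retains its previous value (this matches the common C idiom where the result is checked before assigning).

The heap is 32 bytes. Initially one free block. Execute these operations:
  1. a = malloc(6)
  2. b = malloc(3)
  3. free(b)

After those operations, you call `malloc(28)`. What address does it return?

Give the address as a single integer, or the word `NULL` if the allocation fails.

Op 1: a = malloc(6) -> a = 0; heap: [0-5 ALLOC][6-31 FREE]
Op 2: b = malloc(3) -> b = 6; heap: [0-5 ALLOC][6-8 ALLOC][9-31 FREE]
Op 3: free(b) -> (freed b); heap: [0-5 ALLOC][6-31 FREE]
malloc(28): first-fit scan over [0-5 ALLOC][6-31 FREE] -> NULL

Answer: NULL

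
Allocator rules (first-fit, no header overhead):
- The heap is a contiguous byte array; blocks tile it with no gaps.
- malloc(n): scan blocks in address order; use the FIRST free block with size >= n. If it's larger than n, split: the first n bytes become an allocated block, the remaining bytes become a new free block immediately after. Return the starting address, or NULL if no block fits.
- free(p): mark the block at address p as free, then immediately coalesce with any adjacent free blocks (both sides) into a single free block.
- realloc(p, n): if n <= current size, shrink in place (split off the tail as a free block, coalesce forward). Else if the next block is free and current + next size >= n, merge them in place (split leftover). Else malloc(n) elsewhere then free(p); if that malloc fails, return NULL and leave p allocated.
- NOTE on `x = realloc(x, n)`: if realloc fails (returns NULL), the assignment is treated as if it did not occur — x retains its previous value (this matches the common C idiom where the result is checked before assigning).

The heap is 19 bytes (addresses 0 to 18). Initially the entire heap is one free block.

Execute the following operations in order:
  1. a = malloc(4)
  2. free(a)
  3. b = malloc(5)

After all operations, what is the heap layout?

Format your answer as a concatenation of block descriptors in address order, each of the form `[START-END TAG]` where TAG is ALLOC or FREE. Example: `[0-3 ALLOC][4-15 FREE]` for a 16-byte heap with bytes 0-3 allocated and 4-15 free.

Answer: [0-4 ALLOC][5-18 FREE]

Derivation:
Op 1: a = malloc(4) -> a = 0; heap: [0-3 ALLOC][4-18 FREE]
Op 2: free(a) -> (freed a); heap: [0-18 FREE]
Op 3: b = malloc(5) -> b = 0; heap: [0-4 ALLOC][5-18 FREE]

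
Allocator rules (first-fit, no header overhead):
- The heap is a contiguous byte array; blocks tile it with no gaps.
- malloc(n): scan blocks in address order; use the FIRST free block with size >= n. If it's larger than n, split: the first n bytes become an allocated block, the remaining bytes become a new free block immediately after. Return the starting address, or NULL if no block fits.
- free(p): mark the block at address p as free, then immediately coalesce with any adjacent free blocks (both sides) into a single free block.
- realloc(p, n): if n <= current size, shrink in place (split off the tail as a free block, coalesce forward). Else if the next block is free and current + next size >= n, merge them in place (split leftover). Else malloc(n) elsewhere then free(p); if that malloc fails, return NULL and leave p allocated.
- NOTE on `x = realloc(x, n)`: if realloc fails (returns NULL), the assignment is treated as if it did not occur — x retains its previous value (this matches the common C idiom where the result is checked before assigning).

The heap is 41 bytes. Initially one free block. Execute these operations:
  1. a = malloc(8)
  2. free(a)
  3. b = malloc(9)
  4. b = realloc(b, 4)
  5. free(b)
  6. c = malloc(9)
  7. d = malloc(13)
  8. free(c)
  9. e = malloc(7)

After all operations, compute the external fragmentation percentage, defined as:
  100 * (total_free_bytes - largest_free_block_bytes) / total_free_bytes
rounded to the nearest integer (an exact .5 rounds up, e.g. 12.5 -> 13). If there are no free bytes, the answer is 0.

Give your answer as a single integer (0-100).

Op 1: a = malloc(8) -> a = 0; heap: [0-7 ALLOC][8-40 FREE]
Op 2: free(a) -> (freed a); heap: [0-40 FREE]
Op 3: b = malloc(9) -> b = 0; heap: [0-8 ALLOC][9-40 FREE]
Op 4: b = realloc(b, 4) -> b = 0; heap: [0-3 ALLOC][4-40 FREE]
Op 5: free(b) -> (freed b); heap: [0-40 FREE]
Op 6: c = malloc(9) -> c = 0; heap: [0-8 ALLOC][9-40 FREE]
Op 7: d = malloc(13) -> d = 9; heap: [0-8 ALLOC][9-21 ALLOC][22-40 FREE]
Op 8: free(c) -> (freed c); heap: [0-8 FREE][9-21 ALLOC][22-40 FREE]
Op 9: e = malloc(7) -> e = 0; heap: [0-6 ALLOC][7-8 FREE][9-21 ALLOC][22-40 FREE]
Free blocks: [2 19] total_free=21 largest=19 -> 100*(21-19)/21 = 200/21 ≈ 9.524 -> rounds to 10

Answer: 10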